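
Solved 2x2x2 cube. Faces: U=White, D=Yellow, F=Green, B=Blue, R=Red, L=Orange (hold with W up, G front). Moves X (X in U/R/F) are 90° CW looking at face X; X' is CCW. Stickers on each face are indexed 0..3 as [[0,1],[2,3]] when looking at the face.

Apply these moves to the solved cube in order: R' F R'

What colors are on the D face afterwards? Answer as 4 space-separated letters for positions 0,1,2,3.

Answer: R G Y W

Derivation:
After move 1 (R'): R=RRRR U=WBWB F=GWGW D=YGYG B=YBYB
After move 2 (F): F=GGWW U=WBOO R=WRBR D=RRYG L=OYOG
After move 3 (R'): R=RRWB U=WYOY F=GBWO D=RGYW B=GBRB
Query: D face = RGYW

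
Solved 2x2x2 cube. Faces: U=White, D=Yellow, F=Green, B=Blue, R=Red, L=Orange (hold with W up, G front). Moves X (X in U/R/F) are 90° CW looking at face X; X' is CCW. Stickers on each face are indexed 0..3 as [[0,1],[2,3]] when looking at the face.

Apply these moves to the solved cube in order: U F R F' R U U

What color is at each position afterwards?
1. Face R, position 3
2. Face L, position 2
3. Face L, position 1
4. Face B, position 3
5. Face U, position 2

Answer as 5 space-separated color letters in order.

After move 1 (U): U=WWWW F=RRGG R=BBRR B=OOBB L=GGOO
After move 2 (F): F=GRGR U=WWOG R=WBWR D=RBYY L=GYOY
After move 3 (R): R=WWRB U=WROR F=GBGY D=RBYO B=GOWB
After move 4 (F'): F=BYGG U=WRWR R=BWRB D=YYYO L=GROO
After move 5 (R): R=RBBW U=WYWG F=BYGO D=YWYG B=RORB
After move 6 (U): U=WWGY F=RBGO R=ROBW B=GRRB L=BYOO
After move 7 (U): U=GWYW F=ROGO R=GRBW B=BYRB L=RBOO
Query 1: R[3] = W
Query 2: L[2] = O
Query 3: L[1] = B
Query 4: B[3] = B
Query 5: U[2] = Y

Answer: W O B B Y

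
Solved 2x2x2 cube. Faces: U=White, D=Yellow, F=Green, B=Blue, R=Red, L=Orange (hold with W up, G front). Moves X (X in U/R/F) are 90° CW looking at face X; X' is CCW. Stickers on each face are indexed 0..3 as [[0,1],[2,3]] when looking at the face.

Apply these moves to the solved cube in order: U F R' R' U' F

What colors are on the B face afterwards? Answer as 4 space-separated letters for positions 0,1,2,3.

After move 1 (U): U=WWWW F=RRGG R=BBRR B=OOBB L=GGOO
After move 2 (F): F=GRGR U=WWOG R=WBWR D=RBYY L=GYOY
After move 3 (R'): R=BRWW U=WBOO F=GWGG D=RRYR B=YOBB
After move 4 (R'): R=RWBW U=WBOY F=GBGO D=RWYG B=RORB
After move 5 (U'): U=BYWO F=GYGO R=GBBW B=RWRB L=ROOY
After move 6 (F): F=GGOY U=BYYO R=WBOW D=BGYG L=RROW
Query: B face = RWRB

Answer: R W R B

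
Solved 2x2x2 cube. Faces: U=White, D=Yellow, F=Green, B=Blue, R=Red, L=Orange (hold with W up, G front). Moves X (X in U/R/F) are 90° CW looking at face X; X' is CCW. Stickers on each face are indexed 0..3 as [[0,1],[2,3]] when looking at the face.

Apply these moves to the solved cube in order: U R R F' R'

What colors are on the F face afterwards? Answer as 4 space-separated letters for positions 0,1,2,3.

After move 1 (U): U=WWWW F=RRGG R=BBRR B=OOBB L=GGOO
After move 2 (R): R=RBRB U=WRWG F=RYGY D=YBYO B=WOWB
After move 3 (R): R=RRBB U=WYWY F=RBGO D=YWYW B=GORB
After move 4 (F'): F=BORG U=WYRB R=WRYB D=GOYW L=GYOW
After move 5 (R'): R=RBWY U=WRRG F=BYRB D=GOYG B=WOOB
Query: F face = BYRB

Answer: B Y R B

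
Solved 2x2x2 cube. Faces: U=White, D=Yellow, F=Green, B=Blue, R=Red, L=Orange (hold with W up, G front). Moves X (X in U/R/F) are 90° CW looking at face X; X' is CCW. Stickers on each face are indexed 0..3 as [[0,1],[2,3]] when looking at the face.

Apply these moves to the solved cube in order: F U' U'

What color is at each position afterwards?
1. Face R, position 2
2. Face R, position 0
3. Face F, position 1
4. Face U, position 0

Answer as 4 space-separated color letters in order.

After move 1 (F): F=GGGG U=WWOO R=WRWR D=RRYY L=OYOY
After move 2 (U'): U=WOWO F=OYGG R=GGWR B=WRBB L=BBOY
After move 3 (U'): U=OOWW F=BBGG R=OYWR B=GGBB L=WROY
Query 1: R[2] = W
Query 2: R[0] = O
Query 3: F[1] = B
Query 4: U[0] = O

Answer: W O B O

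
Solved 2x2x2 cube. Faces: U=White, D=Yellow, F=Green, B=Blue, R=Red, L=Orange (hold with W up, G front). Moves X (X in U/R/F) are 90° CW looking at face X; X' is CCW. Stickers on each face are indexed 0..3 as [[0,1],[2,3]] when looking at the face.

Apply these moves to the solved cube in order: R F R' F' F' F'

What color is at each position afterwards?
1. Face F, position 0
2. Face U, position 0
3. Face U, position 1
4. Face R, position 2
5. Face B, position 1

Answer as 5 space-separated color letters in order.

After move 1 (R): R=RRRR U=WGWG F=GYGY D=YBYB B=WBWB
After move 2 (F): F=GGYY U=WGOO R=WRGR D=RRYB L=OYOB
After move 3 (R'): R=RRWG U=WWOW F=GGYO D=RGYY B=BBRB
After move 4 (F'): F=GOGY U=WWRW R=GRRG D=YBYY L=OWOO
After move 5 (F'): F=OYGG U=WWGR R=BRYG D=WOYY L=OWOR
After move 6 (F'): F=YGOG U=WWBY R=ORWG D=WRYY L=OROG
Query 1: F[0] = Y
Query 2: U[0] = W
Query 3: U[1] = W
Query 4: R[2] = W
Query 5: B[1] = B

Answer: Y W W W B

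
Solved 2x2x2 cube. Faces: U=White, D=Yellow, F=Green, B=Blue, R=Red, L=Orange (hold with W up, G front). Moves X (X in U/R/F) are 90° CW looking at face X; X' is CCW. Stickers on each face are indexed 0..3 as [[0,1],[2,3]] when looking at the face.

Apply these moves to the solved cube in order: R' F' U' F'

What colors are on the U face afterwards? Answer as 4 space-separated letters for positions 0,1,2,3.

After move 1 (R'): R=RRRR U=WBWB F=GWGW D=YGYG B=YBYB
After move 2 (F'): F=WWGG U=WBRR R=GRYR D=OOYG L=OBOW
After move 3 (U'): U=BRWR F=OBGG R=WWYR B=GRYB L=YBOW
After move 4 (F'): F=BGOG U=BRWY R=OWOR D=BWYG L=YROW
Query: U face = BRWY

Answer: B R W Y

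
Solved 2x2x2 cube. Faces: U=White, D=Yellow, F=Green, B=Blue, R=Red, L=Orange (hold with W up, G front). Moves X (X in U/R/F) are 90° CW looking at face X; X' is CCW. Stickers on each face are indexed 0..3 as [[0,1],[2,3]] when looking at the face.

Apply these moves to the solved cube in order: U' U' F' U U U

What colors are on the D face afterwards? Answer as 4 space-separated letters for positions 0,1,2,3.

After move 1 (U'): U=WWWW F=OOGG R=GGRR B=RRBB L=BBOO
After move 2 (U'): U=WWWW F=BBGG R=OORR B=GGBB L=RROO
After move 3 (F'): F=BGBG U=WWOR R=YOYR D=ROYY L=RWOW
After move 4 (U): U=OWRW F=YOBG R=GGYR B=RWBB L=BGOW
After move 5 (U): U=ROWW F=GGBG R=RWYR B=BGBB L=YOOW
After move 6 (U): U=WRWO F=RWBG R=BGYR B=YOBB L=GGOW
Query: D face = ROYY

Answer: R O Y Y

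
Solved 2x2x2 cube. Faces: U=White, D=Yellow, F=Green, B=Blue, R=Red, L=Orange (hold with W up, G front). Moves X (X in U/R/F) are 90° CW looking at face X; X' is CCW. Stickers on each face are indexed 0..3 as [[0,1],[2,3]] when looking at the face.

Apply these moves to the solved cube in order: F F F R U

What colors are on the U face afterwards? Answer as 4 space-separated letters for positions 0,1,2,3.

Answer: R W G G

Derivation:
After move 1 (F): F=GGGG U=WWOO R=WRWR D=RRYY L=OYOY
After move 2 (F): F=GGGG U=WWYY R=OROR D=WWYY L=OROR
After move 3 (F): F=GGGG U=WWRR R=YRYR D=OOYY L=OWOW
After move 4 (R): R=YYRR U=WGRG F=GOGY D=OBYB B=RBWB
After move 5 (U): U=RWGG F=YYGY R=RBRR B=OWWB L=GOOW
Query: U face = RWGG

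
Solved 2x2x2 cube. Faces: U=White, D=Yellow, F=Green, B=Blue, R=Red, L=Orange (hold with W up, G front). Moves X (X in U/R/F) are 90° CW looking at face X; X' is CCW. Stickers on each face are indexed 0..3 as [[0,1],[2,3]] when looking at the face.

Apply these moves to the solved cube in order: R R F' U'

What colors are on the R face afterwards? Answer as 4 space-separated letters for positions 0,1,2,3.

Answer: B B Y R

Derivation:
After move 1 (R): R=RRRR U=WGWG F=GYGY D=YBYB B=WBWB
After move 2 (R): R=RRRR U=WYWY F=GBGB D=YWYW B=GBGB
After move 3 (F'): F=BBGG U=WYRR R=WRYR D=OOYW L=OYOW
After move 4 (U'): U=YRWR F=OYGG R=BBYR B=WRGB L=GBOW
Query: R face = BBYR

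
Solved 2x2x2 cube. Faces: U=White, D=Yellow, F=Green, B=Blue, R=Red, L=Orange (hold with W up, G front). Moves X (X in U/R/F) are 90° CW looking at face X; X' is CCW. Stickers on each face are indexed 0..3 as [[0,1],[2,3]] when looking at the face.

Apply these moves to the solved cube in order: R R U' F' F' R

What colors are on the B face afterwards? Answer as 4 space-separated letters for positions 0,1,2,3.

After move 1 (R): R=RRRR U=WGWG F=GYGY D=YBYB B=WBWB
After move 2 (R): R=RRRR U=WYWY F=GBGB D=YWYW B=GBGB
After move 3 (U'): U=YYWW F=OOGB R=GBRR B=RRGB L=GBOO
After move 4 (F'): F=OBOG U=YYGR R=WBYR D=BOYW L=GWOW
After move 5 (F'): F=BGOO U=YYWY R=OBBR D=WWYW L=GROG
After move 6 (R): R=BORB U=YGWO F=BWOW D=WGYR B=YRYB
Query: B face = YRYB

Answer: Y R Y B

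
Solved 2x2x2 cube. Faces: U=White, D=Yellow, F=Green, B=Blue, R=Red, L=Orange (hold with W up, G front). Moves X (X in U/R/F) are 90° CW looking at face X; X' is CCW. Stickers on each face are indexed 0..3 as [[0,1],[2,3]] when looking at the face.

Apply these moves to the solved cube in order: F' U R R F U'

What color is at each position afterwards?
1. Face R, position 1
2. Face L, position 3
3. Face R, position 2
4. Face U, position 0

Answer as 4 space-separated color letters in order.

After move 1 (F'): F=GGGG U=WWRR R=YRYR D=OOYY L=OWOW
After move 2 (U): U=RWRW F=YRGG R=BBYR B=OWBB L=GGOW
After move 3 (R): R=YBRB U=RRRG F=YOGY D=OBYO B=WWWB
After move 4 (R): R=RYBB U=RORY F=YBGO D=OWYW B=GWRB
After move 5 (F): F=GYOB U=ROWG R=RYYB D=BRYW L=GOOW
After move 6 (U'): U=OGRW F=GOOB R=GYYB B=RYRB L=GWOW
Query 1: R[1] = Y
Query 2: L[3] = W
Query 3: R[2] = Y
Query 4: U[0] = O

Answer: Y W Y O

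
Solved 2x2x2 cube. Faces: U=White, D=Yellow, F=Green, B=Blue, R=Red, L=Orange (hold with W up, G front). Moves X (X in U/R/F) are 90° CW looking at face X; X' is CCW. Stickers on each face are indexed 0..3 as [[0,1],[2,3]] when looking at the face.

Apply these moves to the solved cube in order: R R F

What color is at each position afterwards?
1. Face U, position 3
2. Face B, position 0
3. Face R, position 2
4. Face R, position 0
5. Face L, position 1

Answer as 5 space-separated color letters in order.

After move 1 (R): R=RRRR U=WGWG F=GYGY D=YBYB B=WBWB
After move 2 (R): R=RRRR U=WYWY F=GBGB D=YWYW B=GBGB
After move 3 (F): F=GGBB U=WYOO R=WRYR D=RRYW L=OYOW
Query 1: U[3] = O
Query 2: B[0] = G
Query 3: R[2] = Y
Query 4: R[0] = W
Query 5: L[1] = Y

Answer: O G Y W Y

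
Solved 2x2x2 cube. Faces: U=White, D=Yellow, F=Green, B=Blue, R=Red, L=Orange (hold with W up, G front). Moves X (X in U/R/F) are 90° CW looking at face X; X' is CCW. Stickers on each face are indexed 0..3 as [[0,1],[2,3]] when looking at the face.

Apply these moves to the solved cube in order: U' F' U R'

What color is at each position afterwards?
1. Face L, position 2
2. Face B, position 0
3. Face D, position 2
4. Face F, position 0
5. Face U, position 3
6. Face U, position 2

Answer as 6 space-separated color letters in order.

Answer: O Y Y Y B R

Derivation:
After move 1 (U'): U=WWWW F=OOGG R=GGRR B=RRBB L=BBOO
After move 2 (F'): F=OGOG U=WWGR R=YGYR D=BOYY L=BWOW
After move 3 (U): U=GWRW F=YGOG R=RRYR B=BWBB L=OGOW
After move 4 (R'): R=RRRY U=GBRB F=YWOW D=BGYG B=YWOB
Query 1: L[2] = O
Query 2: B[0] = Y
Query 3: D[2] = Y
Query 4: F[0] = Y
Query 5: U[3] = B
Query 6: U[2] = R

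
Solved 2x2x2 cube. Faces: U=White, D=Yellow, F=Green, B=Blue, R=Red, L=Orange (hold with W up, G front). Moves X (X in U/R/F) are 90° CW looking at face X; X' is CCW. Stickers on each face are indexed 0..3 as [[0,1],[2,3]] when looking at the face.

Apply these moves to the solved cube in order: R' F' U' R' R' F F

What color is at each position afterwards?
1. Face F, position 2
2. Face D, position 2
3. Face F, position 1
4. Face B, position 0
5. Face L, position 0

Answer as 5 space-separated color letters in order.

Answer: Y Y G G Y

Derivation:
After move 1 (R'): R=RRRR U=WBWB F=GWGW D=YGYG B=YBYB
After move 2 (F'): F=WWGG U=WBRR R=GRYR D=OOYG L=OBOW
After move 3 (U'): U=BRWR F=OBGG R=WWYR B=GRYB L=YBOW
After move 4 (R'): R=WRWY U=BYWG F=ORGR D=OBYG B=GROB
After move 5 (R'): R=RYWW U=BOWG F=OYGG D=ORYR B=GRBB
After move 6 (F): F=GOGY U=BOWB R=WYGW D=WRYR L=YOOR
After move 7 (F): F=GGYO U=BORO R=WYBW D=GWYR L=YWOR
Query 1: F[2] = Y
Query 2: D[2] = Y
Query 3: F[1] = G
Query 4: B[0] = G
Query 5: L[0] = Y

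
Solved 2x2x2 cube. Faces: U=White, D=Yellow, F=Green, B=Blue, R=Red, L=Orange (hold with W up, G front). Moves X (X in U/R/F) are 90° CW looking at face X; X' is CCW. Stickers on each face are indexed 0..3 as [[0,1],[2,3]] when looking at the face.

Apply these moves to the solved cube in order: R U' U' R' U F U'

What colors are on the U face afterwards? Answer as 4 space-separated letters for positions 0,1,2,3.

Answer: G W G O

Derivation:
After move 1 (R): R=RRRR U=WGWG F=GYGY D=YBYB B=WBWB
After move 2 (U'): U=GGWW F=OOGY R=GYRR B=RRWB L=WBOO
After move 3 (U'): U=GWGW F=WBGY R=OORR B=GYWB L=RROO
After move 4 (R'): R=OROR U=GWGG F=WWGW D=YBYY B=BYBB
After move 5 (U): U=GGGW F=ORGW R=BYOR B=RRBB L=WWOO
After move 6 (F): F=GOWR U=GGOW R=GYWR D=OBYY L=WYOB
After move 7 (U'): U=GWGO F=WYWR R=GOWR B=GYBB L=RROB
Query: U face = GWGO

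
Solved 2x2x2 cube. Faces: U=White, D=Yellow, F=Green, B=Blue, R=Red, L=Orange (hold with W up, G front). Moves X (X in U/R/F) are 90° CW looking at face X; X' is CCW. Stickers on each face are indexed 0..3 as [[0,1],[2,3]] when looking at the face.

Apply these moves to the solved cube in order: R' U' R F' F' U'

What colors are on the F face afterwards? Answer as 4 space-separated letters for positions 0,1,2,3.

Answer: Y R G O

Derivation:
After move 1 (R'): R=RRRR U=WBWB F=GWGW D=YGYG B=YBYB
After move 2 (U'): U=BBWW F=OOGW R=GWRR B=RRYB L=YBOO
After move 3 (R): R=RGRW U=BOWW F=OGGG D=YYYR B=WRBB
After move 4 (F'): F=GGOG U=BORR R=YGYW D=BOYR L=YWOW
After move 5 (F'): F=GGGO U=BOYY R=OGBW D=WWYR L=YROR
After move 6 (U'): U=OYBY F=YRGO R=GGBW B=OGBB L=WROR
Query: F face = YRGO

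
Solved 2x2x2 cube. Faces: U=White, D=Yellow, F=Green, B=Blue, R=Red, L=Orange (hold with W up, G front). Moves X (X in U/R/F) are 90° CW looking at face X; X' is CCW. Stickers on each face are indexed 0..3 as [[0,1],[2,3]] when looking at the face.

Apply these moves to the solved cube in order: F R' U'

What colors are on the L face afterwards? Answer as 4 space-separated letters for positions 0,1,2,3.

Answer: Y B O Y

Derivation:
After move 1 (F): F=GGGG U=WWOO R=WRWR D=RRYY L=OYOY
After move 2 (R'): R=RRWW U=WBOB F=GWGO D=RGYG B=YBRB
After move 3 (U'): U=BBWO F=OYGO R=GWWW B=RRRB L=YBOY
Query: L face = YBOY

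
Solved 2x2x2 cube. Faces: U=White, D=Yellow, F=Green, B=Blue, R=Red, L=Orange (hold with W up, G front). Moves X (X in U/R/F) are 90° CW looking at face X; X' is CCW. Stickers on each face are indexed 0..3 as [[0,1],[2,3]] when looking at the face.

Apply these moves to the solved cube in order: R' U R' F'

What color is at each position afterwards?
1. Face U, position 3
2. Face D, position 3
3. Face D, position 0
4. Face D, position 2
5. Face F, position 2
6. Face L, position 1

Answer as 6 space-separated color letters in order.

After move 1 (R'): R=RRRR U=WBWB F=GWGW D=YGYG B=YBYB
After move 2 (U): U=WWBB F=RRGW R=YBRR B=OOYB L=GWOO
After move 3 (R'): R=BRYR U=WYBO F=RWGB D=YRYW B=GOGB
After move 4 (F'): F=WBRG U=WYBY R=RRYR D=WOYW L=GOOB
Query 1: U[3] = Y
Query 2: D[3] = W
Query 3: D[0] = W
Query 4: D[2] = Y
Query 5: F[2] = R
Query 6: L[1] = O

Answer: Y W W Y R O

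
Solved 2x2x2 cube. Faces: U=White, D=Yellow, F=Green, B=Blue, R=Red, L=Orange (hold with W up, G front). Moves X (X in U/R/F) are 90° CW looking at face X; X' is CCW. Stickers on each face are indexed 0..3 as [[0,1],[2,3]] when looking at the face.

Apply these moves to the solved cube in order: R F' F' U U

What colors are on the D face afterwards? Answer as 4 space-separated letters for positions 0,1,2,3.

Answer: G W Y B

Derivation:
After move 1 (R): R=RRRR U=WGWG F=GYGY D=YBYB B=WBWB
After move 2 (F'): F=YYGG U=WGRR R=BRYR D=OOYB L=OGOW
After move 3 (F'): F=YGYG U=WGBY R=OROR D=GWYB L=OROR
After move 4 (U): U=BWYG F=ORYG R=WBOR B=ORWB L=YGOR
After move 5 (U): U=YBGW F=WBYG R=OROR B=YGWB L=OROR
Query: D face = GWYB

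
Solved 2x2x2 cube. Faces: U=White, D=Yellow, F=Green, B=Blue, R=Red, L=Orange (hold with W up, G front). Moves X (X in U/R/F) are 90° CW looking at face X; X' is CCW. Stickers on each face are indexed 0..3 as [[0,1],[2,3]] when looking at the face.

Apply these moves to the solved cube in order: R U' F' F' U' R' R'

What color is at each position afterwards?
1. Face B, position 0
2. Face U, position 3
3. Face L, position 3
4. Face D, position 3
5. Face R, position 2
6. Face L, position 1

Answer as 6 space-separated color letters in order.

After move 1 (R): R=RRRR U=WGWG F=GYGY D=YBYB B=WBWB
After move 2 (U'): U=GGWW F=OOGY R=GYRR B=RRWB L=WBOO
After move 3 (F'): F=OYOG U=GGGR R=BYYR D=BOYB L=WWOW
After move 4 (F'): F=YGOO U=GGBY R=OYBR D=WWYB L=WROG
After move 5 (U'): U=GYGB F=WROO R=YGBR B=OYWB L=RROG
After move 6 (R'): R=GRYB U=GWGO F=WYOB D=WRYO B=BYWB
After move 7 (R'): R=RBGY U=GWGB F=WWOO D=WYYB B=OYRB
Query 1: B[0] = O
Query 2: U[3] = B
Query 3: L[3] = G
Query 4: D[3] = B
Query 5: R[2] = G
Query 6: L[1] = R

Answer: O B G B G R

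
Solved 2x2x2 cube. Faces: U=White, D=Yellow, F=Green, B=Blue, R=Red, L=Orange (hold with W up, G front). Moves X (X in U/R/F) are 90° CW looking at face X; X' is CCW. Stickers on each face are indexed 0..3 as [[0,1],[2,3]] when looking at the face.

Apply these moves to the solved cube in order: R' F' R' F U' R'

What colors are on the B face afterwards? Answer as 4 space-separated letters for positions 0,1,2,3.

Answer: G R R B

Derivation:
After move 1 (R'): R=RRRR U=WBWB F=GWGW D=YGYG B=YBYB
After move 2 (F'): F=WWGG U=WBRR R=GRYR D=OOYG L=OBOW
After move 3 (R'): R=RRGY U=WYRY F=WBGR D=OWYG B=GBOB
After move 4 (F): F=GWRB U=WYWB R=RRYY D=GRYG L=OOOW
After move 5 (U'): U=YBWW F=OORB R=GWYY B=RROB L=GBOW
After move 6 (R'): R=WYGY U=YOWR F=OBRW D=GOYB B=GRRB
Query: B face = GRRB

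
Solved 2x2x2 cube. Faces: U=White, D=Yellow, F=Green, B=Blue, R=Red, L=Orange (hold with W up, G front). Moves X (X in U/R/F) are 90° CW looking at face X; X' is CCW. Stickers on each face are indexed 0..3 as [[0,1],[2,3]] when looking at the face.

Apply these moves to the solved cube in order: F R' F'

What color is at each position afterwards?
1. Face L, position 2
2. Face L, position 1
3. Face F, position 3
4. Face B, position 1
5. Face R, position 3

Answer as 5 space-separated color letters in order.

Answer: O B G B W

Derivation:
After move 1 (F): F=GGGG U=WWOO R=WRWR D=RRYY L=OYOY
After move 2 (R'): R=RRWW U=WBOB F=GWGO D=RGYG B=YBRB
After move 3 (F'): F=WOGG U=WBRW R=GRRW D=YYYG L=OBOO
Query 1: L[2] = O
Query 2: L[1] = B
Query 3: F[3] = G
Query 4: B[1] = B
Query 5: R[3] = W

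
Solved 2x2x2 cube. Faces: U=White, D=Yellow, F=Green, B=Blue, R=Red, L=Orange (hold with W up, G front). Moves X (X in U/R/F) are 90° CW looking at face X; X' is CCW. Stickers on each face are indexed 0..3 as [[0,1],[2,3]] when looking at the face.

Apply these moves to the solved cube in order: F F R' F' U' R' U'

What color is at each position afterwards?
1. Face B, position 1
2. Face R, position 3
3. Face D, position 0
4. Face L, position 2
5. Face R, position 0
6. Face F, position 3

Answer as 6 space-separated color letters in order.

Answer: O W R O O R

Derivation:
After move 1 (F): F=GGGG U=WWOO R=WRWR D=RRYY L=OYOY
After move 2 (F): F=GGGG U=WWYY R=OROR D=WWYY L=OROR
After move 3 (R'): R=RROO U=WBYB F=GWGY D=WGYG B=YBWB
After move 4 (F'): F=WYGG U=WBRO R=GRWO D=RRYG L=OBOY
After move 5 (U'): U=BOWR F=OBGG R=WYWO B=GRWB L=YBOY
After move 6 (R'): R=YOWW U=BWWG F=OOGR D=RBYG B=GRRB
After move 7 (U'): U=WGBW F=YBGR R=OOWW B=YORB L=GROY
Query 1: B[1] = O
Query 2: R[3] = W
Query 3: D[0] = R
Query 4: L[2] = O
Query 5: R[0] = O
Query 6: F[3] = R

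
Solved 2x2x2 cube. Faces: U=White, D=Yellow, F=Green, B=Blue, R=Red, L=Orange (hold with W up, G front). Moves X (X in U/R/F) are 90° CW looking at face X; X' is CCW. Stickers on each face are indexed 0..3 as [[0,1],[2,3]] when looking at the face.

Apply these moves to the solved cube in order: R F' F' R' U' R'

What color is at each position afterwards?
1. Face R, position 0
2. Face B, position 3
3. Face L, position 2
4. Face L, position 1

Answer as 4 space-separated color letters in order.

After move 1 (R): R=RRRR U=WGWG F=GYGY D=YBYB B=WBWB
After move 2 (F'): F=YYGG U=WGRR R=BRYR D=OOYB L=OGOW
After move 3 (F'): F=YGYG U=WGBY R=OROR D=GWYB L=OROR
After move 4 (R'): R=RROO U=WWBW F=YGYY D=GGYG B=BBWB
After move 5 (U'): U=WWWB F=ORYY R=YGOO B=RRWB L=BBOR
After move 6 (R'): R=GOYO U=WWWR F=OWYB D=GRYY B=GRGB
Query 1: R[0] = G
Query 2: B[3] = B
Query 3: L[2] = O
Query 4: L[1] = B

Answer: G B O B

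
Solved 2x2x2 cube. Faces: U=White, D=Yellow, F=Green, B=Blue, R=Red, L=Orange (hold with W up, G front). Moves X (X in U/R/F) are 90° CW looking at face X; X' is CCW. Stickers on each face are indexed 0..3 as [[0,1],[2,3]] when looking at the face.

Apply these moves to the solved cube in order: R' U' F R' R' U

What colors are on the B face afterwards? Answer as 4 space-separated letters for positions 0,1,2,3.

Answer: Y Y O B

Derivation:
After move 1 (R'): R=RRRR U=WBWB F=GWGW D=YGYG B=YBYB
After move 2 (U'): U=BBWW F=OOGW R=GWRR B=RRYB L=YBOO
After move 3 (F): F=GOWO U=BBOB R=WWWR D=RGYG L=YYOG
After move 4 (R'): R=WRWW U=BYOR F=GBWB D=ROYO B=GRGB
After move 5 (R'): R=RWWW U=BGOG F=GYWR D=RBYB B=OROB
After move 6 (U): U=OBGG F=RWWR R=ORWW B=YYOB L=GYOG
Query: B face = YYOB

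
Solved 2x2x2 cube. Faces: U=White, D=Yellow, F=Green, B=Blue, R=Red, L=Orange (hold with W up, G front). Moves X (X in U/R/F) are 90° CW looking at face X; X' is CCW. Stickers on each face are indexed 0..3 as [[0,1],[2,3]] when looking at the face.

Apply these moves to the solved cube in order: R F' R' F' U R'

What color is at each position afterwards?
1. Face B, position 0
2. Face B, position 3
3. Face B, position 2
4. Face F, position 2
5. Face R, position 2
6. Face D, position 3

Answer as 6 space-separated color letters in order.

Answer: G B W Y B G

Derivation:
After move 1 (R): R=RRRR U=WGWG F=GYGY D=YBYB B=WBWB
After move 2 (F'): F=YYGG U=WGRR R=BRYR D=OOYB L=OGOW
After move 3 (R'): R=RRBY U=WWRW F=YGGR D=OYYG B=BBOB
After move 4 (F'): F=GRYG U=WWRB R=YROY D=GWYG L=OWOR
After move 5 (U): U=RWBW F=YRYG R=BBOY B=OWOB L=GROR
After move 6 (R'): R=BYBO U=ROBO F=YWYW D=GRYG B=GWWB
Query 1: B[0] = G
Query 2: B[3] = B
Query 3: B[2] = W
Query 4: F[2] = Y
Query 5: R[2] = B
Query 6: D[3] = G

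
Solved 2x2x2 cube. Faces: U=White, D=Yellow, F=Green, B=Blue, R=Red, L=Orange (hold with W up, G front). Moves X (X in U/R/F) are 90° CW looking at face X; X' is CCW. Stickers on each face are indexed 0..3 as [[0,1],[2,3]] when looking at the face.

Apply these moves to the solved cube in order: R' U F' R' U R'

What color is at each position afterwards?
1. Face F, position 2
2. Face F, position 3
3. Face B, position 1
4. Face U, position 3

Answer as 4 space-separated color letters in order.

After move 1 (R'): R=RRRR U=WBWB F=GWGW D=YGYG B=YBYB
After move 2 (U): U=WWBB F=RRGW R=YBRR B=OOYB L=GWOO
After move 3 (F'): F=RWRG U=WWYR R=GBYR D=WOYG L=GBOB
After move 4 (R'): R=BRGY U=WYYO F=RWRR D=WWYG B=GOOB
After move 5 (U): U=YWOY F=BRRR R=GOGY B=GBOB L=RWOB
After move 6 (R'): R=OYGG U=YOOG F=BWRY D=WRYR B=GBWB
Query 1: F[2] = R
Query 2: F[3] = Y
Query 3: B[1] = B
Query 4: U[3] = G

Answer: R Y B G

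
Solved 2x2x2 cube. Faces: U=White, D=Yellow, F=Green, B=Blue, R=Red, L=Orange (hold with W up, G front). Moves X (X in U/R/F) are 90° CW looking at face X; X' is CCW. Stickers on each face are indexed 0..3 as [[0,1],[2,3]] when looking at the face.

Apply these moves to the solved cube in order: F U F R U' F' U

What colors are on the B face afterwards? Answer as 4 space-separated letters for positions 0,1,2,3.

Answer: G Y W B

Derivation:
After move 1 (F): F=GGGG U=WWOO R=WRWR D=RRYY L=OYOY
After move 2 (U): U=OWOW F=WRGG R=BBWR B=OYBB L=GGOY
After move 3 (F): F=GWGR U=OWYG R=OBWR D=WBYY L=GROR
After move 4 (R): R=WORB U=OWYR F=GBGY D=WBYO B=GYWB
After move 5 (U'): U=WROY F=GRGY R=GBRB B=WOWB L=GYOR
After move 6 (F'): F=RYGG U=WRGR R=BBWB D=YRYO L=GYOO
After move 7 (U): U=GWRR F=BBGG R=WOWB B=GYWB L=RYOO
Query: B face = GYWB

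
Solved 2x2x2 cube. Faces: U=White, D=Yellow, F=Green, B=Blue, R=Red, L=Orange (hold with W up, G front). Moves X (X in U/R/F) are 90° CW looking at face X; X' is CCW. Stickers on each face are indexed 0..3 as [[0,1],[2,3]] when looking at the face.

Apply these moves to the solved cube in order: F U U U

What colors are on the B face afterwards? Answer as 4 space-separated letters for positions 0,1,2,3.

After move 1 (F): F=GGGG U=WWOO R=WRWR D=RRYY L=OYOY
After move 2 (U): U=OWOW F=WRGG R=BBWR B=OYBB L=GGOY
After move 3 (U): U=OOWW F=BBGG R=OYWR B=GGBB L=WROY
After move 4 (U): U=WOWO F=OYGG R=GGWR B=WRBB L=BBOY
Query: B face = WRBB

Answer: W R B B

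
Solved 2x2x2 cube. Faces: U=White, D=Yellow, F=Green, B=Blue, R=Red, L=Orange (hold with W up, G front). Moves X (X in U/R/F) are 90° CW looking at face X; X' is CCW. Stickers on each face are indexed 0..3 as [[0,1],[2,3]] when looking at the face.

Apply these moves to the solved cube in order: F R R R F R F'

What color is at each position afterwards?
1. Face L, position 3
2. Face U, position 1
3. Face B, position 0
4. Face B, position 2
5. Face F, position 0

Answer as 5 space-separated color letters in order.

After move 1 (F): F=GGGG U=WWOO R=WRWR D=RRYY L=OYOY
After move 2 (R): R=WWRR U=WGOG F=GRGY D=RBYB B=OBWB
After move 3 (R): R=RWRW U=WROY F=GBGB D=RWYO B=GBGB
After move 4 (R): R=RRWW U=WBOB F=GWGO D=RGYG B=YBRB
After move 5 (F): F=GGOW U=WBYY R=ORBW D=WRYG L=OROG
After move 6 (R): R=BOWR U=WGYW F=GROG D=WRYY B=YBBB
After move 7 (F'): F=RGGO U=WGBW R=ROWR D=RGYY L=OWOY
Query 1: L[3] = Y
Query 2: U[1] = G
Query 3: B[0] = Y
Query 4: B[2] = B
Query 5: F[0] = R

Answer: Y G Y B R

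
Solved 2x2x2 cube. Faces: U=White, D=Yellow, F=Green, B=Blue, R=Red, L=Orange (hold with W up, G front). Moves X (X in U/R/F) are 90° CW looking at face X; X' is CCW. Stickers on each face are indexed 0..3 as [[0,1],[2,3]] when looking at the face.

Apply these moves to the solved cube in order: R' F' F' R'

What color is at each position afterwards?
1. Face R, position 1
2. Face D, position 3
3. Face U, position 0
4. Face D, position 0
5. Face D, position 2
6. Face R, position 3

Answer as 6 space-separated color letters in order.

After move 1 (R'): R=RRRR U=WBWB F=GWGW D=YGYG B=YBYB
After move 2 (F'): F=WWGG U=WBRR R=GRYR D=OOYG L=OBOW
After move 3 (F'): F=WGWG U=WBGY R=OROR D=BWYG L=OROR
After move 4 (R'): R=RROO U=WYGY F=WBWY D=BGYG B=GBWB
Query 1: R[1] = R
Query 2: D[3] = G
Query 3: U[0] = W
Query 4: D[0] = B
Query 5: D[2] = Y
Query 6: R[3] = O

Answer: R G W B Y O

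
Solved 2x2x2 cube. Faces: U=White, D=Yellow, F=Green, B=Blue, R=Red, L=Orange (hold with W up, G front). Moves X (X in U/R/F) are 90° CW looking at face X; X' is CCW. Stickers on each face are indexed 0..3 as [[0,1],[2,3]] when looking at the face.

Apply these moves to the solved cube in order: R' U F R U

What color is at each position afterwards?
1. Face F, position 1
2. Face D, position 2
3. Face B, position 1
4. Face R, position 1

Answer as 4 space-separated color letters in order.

Answer: B Y Y O

Derivation:
After move 1 (R'): R=RRRR U=WBWB F=GWGW D=YGYG B=YBYB
After move 2 (U): U=WWBB F=RRGW R=YBRR B=OOYB L=GWOO
After move 3 (F): F=GRWR U=WWOW R=BBBR D=RYYG L=GYOG
After move 4 (R): R=BBRB U=WROR F=GYWG D=RYYO B=WOWB
After move 5 (U): U=OWRR F=BBWG R=WORB B=GYWB L=GYOG
Query 1: F[1] = B
Query 2: D[2] = Y
Query 3: B[1] = Y
Query 4: R[1] = O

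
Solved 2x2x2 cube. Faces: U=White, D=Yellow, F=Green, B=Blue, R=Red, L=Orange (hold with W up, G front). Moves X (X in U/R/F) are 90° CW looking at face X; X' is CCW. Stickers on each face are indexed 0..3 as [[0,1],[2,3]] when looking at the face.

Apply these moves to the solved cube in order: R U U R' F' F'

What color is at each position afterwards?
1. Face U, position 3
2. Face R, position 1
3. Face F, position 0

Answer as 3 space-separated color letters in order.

Answer: Y R W

Derivation:
After move 1 (R): R=RRRR U=WGWG F=GYGY D=YBYB B=WBWB
After move 2 (U): U=WWGG F=RRGY R=WBRR B=OOWB L=GYOO
After move 3 (U): U=GWGW F=WBGY R=OORR B=GYWB L=RROO
After move 4 (R'): R=OROR U=GWGG F=WWGW D=YBYY B=BYBB
After move 5 (F'): F=WWWG U=GWOO R=BRYR D=ROYY L=RGOG
After move 6 (F'): F=WGWW U=GWBY R=ORRR D=GGYY L=ROOO
Query 1: U[3] = Y
Query 2: R[1] = R
Query 3: F[0] = W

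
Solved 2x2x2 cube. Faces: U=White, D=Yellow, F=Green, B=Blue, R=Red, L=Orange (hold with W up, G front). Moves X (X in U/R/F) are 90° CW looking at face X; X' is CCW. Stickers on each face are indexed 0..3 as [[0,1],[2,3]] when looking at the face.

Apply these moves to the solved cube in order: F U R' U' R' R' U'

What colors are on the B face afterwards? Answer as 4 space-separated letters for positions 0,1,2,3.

Answer: W B G B

Derivation:
After move 1 (F): F=GGGG U=WWOO R=WRWR D=RRYY L=OYOY
After move 2 (U): U=OWOW F=WRGG R=BBWR B=OYBB L=GGOY
After move 3 (R'): R=BRBW U=OBOO F=WWGW D=RRYG B=YYRB
After move 4 (U'): U=BOOO F=GGGW R=WWBW B=BRRB L=YYOY
After move 5 (R'): R=WWWB U=BROB F=GOGO D=RGYW B=GRRB
After move 6 (R'): R=WBWW U=BROG F=GRGB D=ROYO B=WRGB
After move 7 (U'): U=RGBO F=YYGB R=GRWW B=WBGB L=WROY
Query: B face = WBGB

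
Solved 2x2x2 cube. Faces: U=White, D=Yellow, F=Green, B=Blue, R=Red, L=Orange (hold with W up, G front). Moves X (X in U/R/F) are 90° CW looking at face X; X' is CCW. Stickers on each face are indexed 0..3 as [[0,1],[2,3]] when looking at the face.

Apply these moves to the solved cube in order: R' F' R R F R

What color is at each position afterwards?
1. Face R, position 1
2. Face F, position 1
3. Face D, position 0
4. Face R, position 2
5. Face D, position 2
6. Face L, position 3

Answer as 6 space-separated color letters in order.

Answer: R R R G Y B

Derivation:
After move 1 (R'): R=RRRR U=WBWB F=GWGW D=YGYG B=YBYB
After move 2 (F'): F=WWGG U=WBRR R=GRYR D=OOYG L=OBOW
After move 3 (R): R=YGRR U=WWRG F=WOGG D=OYYY B=RBBB
After move 4 (R): R=RYRG U=WORG F=WYGY D=OBYR B=GBWB
After move 5 (F): F=GWYY U=WOWB R=RYGG D=RRYR L=OOOB
After move 6 (R): R=GRGY U=WWWY F=GRYR D=RWYG B=BBOB
Query 1: R[1] = R
Query 2: F[1] = R
Query 3: D[0] = R
Query 4: R[2] = G
Query 5: D[2] = Y
Query 6: L[3] = B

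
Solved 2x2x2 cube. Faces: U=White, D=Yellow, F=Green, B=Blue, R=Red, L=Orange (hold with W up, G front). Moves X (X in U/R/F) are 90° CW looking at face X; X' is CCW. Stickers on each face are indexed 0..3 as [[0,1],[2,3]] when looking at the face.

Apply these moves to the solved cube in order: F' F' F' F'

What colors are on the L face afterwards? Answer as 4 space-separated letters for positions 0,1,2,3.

After move 1 (F'): F=GGGG U=WWRR R=YRYR D=OOYY L=OWOW
After move 2 (F'): F=GGGG U=WWYY R=OROR D=WWYY L=OROR
After move 3 (F'): F=GGGG U=WWOO R=WRWR D=RRYY L=OYOY
After move 4 (F'): F=GGGG U=WWWW R=RRRR D=YYYY L=OOOO
Query: L face = OOOO

Answer: O O O O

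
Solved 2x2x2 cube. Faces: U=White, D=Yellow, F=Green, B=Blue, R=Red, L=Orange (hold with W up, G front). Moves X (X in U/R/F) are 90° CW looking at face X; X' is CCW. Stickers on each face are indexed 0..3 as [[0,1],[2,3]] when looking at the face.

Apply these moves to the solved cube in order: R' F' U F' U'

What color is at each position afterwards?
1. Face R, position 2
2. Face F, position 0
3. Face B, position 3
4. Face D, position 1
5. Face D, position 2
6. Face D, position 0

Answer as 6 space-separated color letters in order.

Answer: O W B W Y W

Derivation:
After move 1 (R'): R=RRRR U=WBWB F=GWGW D=YGYG B=YBYB
After move 2 (F'): F=WWGG U=WBRR R=GRYR D=OOYG L=OBOW
After move 3 (U): U=RWRB F=GRGG R=YBYR B=OBYB L=WWOW
After move 4 (F'): F=RGGG U=RWYY R=OBOR D=WWYG L=WBOR
After move 5 (U'): U=WYRY F=WBGG R=RGOR B=OBYB L=OBOR
Query 1: R[2] = O
Query 2: F[0] = W
Query 3: B[3] = B
Query 4: D[1] = W
Query 5: D[2] = Y
Query 6: D[0] = W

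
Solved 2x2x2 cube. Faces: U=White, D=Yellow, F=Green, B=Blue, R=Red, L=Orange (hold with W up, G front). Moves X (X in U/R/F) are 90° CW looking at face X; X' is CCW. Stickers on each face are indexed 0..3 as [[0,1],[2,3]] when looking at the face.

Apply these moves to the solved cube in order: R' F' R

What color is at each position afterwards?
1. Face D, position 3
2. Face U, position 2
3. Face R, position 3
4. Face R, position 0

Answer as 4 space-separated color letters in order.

After move 1 (R'): R=RRRR U=WBWB F=GWGW D=YGYG B=YBYB
After move 2 (F'): F=WWGG U=WBRR R=GRYR D=OOYG L=OBOW
After move 3 (R): R=YGRR U=WWRG F=WOGG D=OYYY B=RBBB
Query 1: D[3] = Y
Query 2: U[2] = R
Query 3: R[3] = R
Query 4: R[0] = Y

Answer: Y R R Y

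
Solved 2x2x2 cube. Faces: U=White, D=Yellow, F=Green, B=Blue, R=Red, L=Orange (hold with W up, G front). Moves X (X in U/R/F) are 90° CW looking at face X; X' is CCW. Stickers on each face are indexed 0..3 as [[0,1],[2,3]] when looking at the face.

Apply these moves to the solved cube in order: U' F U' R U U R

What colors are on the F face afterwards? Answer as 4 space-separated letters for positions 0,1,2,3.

After move 1 (U'): U=WWWW F=OOGG R=GGRR B=RRBB L=BBOO
After move 2 (F): F=GOGO U=WWOB R=WGWR D=RGYY L=BYOY
After move 3 (U'): U=WBWO F=BYGO R=GOWR B=WGBB L=RROY
After move 4 (R): R=WGRO U=WYWO F=BGGY D=RBYW B=OGBB
After move 5 (U): U=WWOY F=WGGY R=OGRO B=RRBB L=BGOY
After move 6 (U): U=OWYW F=OGGY R=RRRO B=BGBB L=WGOY
After move 7 (R): R=RROR U=OGYY F=OBGW D=RBYB B=WGWB
Query: F face = OBGW

Answer: O B G W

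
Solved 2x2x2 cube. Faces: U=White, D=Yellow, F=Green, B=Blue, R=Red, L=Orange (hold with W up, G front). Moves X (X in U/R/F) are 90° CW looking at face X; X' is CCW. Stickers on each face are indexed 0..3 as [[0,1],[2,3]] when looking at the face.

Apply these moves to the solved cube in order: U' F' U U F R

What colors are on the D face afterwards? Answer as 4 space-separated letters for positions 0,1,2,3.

Answer: Y B Y O

Derivation:
After move 1 (U'): U=WWWW F=OOGG R=GGRR B=RRBB L=BBOO
After move 2 (F'): F=OGOG U=WWGR R=YGYR D=BOYY L=BWOW
After move 3 (U): U=GWRW F=YGOG R=RRYR B=BWBB L=OGOW
After move 4 (U): U=RGWW F=RROG R=BWYR B=OGBB L=YGOW
After move 5 (F): F=ORGR U=RGWG R=WWWR D=YBYY L=YBOO
After move 6 (R): R=WWRW U=RRWR F=OBGY D=YBYO B=GGGB
Query: D face = YBYO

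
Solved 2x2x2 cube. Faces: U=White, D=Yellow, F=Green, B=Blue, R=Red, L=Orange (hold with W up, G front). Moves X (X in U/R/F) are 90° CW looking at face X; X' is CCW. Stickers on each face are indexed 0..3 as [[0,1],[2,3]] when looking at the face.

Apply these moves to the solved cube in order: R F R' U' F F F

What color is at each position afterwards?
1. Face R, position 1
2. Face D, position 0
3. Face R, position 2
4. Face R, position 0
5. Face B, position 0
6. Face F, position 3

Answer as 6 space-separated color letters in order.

After move 1 (R): R=RRRR U=WGWG F=GYGY D=YBYB B=WBWB
After move 2 (F): F=GGYY U=WGOO R=WRGR D=RRYB L=OYOB
After move 3 (R'): R=RRWG U=WWOW F=GGYO D=RGYY B=BBRB
After move 4 (U'): U=WWWO F=OYYO R=GGWG B=RRRB L=BBOB
After move 5 (F): F=YOOY U=WWBB R=WGOG D=WGYY L=BROG
After move 6 (F): F=OYYO U=WWGR R=BGBG D=OWYY L=BWOG
After move 7 (F): F=YOOY U=WWGW R=GGRG D=BBYY L=BOOW
Query 1: R[1] = G
Query 2: D[0] = B
Query 3: R[2] = R
Query 4: R[0] = G
Query 5: B[0] = R
Query 6: F[3] = Y

Answer: G B R G R Y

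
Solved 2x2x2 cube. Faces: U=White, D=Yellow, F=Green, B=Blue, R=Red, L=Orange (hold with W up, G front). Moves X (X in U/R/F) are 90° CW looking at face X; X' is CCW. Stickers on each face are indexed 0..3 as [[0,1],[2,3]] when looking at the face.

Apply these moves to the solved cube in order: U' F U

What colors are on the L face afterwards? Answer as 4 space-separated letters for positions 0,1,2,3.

Answer: G O O Y

Derivation:
After move 1 (U'): U=WWWW F=OOGG R=GGRR B=RRBB L=BBOO
After move 2 (F): F=GOGO U=WWOB R=WGWR D=RGYY L=BYOY
After move 3 (U): U=OWBW F=WGGO R=RRWR B=BYBB L=GOOY
Query: L face = GOOY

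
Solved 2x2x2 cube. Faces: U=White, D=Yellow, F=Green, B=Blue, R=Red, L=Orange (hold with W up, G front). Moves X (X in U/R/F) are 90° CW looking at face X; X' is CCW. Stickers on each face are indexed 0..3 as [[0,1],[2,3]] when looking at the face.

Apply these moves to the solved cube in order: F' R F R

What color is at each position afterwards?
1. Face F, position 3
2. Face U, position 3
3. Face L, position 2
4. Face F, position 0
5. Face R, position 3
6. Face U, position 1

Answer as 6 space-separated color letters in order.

Answer: B O O G Y G

Derivation:
After move 1 (F'): F=GGGG U=WWRR R=YRYR D=OOYY L=OWOW
After move 2 (R): R=YYRR U=WGRG F=GOGY D=OBYB B=RBWB
After move 3 (F): F=GGYO U=WGWW R=RYGR D=RYYB L=OOOB
After move 4 (R): R=GRRY U=WGWO F=GYYB D=RWYR B=WBGB
Query 1: F[3] = B
Query 2: U[3] = O
Query 3: L[2] = O
Query 4: F[0] = G
Query 5: R[3] = Y
Query 6: U[1] = G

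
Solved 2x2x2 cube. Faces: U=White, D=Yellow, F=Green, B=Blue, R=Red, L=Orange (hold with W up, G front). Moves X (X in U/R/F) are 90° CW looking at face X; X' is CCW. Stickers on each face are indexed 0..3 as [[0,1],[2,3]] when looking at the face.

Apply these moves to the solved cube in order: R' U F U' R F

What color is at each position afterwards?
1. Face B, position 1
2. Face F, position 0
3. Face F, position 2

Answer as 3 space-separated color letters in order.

After move 1 (R'): R=RRRR U=WBWB F=GWGW D=YGYG B=YBYB
After move 2 (U): U=WWBB F=RRGW R=YBRR B=OOYB L=GWOO
After move 3 (F): F=GRWR U=WWOW R=BBBR D=RYYG L=GYOG
After move 4 (U'): U=WWWO F=GYWR R=GRBR B=BBYB L=OOOG
After move 5 (R): R=BGRR U=WYWR F=GYWG D=RYYB B=OBWB
After move 6 (F): F=WGGY U=WYGO R=WGRR D=RBYB L=OROY
Query 1: B[1] = B
Query 2: F[0] = W
Query 3: F[2] = G

Answer: B W G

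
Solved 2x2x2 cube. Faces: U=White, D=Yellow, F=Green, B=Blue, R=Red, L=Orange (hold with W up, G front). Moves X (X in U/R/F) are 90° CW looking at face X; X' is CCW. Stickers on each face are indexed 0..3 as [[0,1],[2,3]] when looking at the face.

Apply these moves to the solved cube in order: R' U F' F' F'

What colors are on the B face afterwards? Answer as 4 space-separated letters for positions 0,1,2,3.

After move 1 (R'): R=RRRR U=WBWB F=GWGW D=YGYG B=YBYB
After move 2 (U): U=WWBB F=RRGW R=YBRR B=OOYB L=GWOO
After move 3 (F'): F=RWRG U=WWYR R=GBYR D=WOYG L=GBOB
After move 4 (F'): F=WGRR U=WWGY R=OBWR D=BBYG L=GROY
After move 5 (F'): F=GRWR U=WWOW R=BBBR D=RYYG L=GYOG
Query: B face = OOYB

Answer: O O Y B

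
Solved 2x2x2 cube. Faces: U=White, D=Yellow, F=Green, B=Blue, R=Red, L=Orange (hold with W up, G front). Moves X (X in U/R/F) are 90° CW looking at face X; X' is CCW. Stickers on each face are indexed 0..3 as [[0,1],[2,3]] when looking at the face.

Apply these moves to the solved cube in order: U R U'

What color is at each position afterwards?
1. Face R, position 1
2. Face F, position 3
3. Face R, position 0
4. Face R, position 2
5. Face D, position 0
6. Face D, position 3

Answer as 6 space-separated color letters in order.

After move 1 (U): U=WWWW F=RRGG R=BBRR B=OOBB L=GGOO
After move 2 (R): R=RBRB U=WRWG F=RYGY D=YBYO B=WOWB
After move 3 (U'): U=RGWW F=GGGY R=RYRB B=RBWB L=WOOO
Query 1: R[1] = Y
Query 2: F[3] = Y
Query 3: R[0] = R
Query 4: R[2] = R
Query 5: D[0] = Y
Query 6: D[3] = O

Answer: Y Y R R Y O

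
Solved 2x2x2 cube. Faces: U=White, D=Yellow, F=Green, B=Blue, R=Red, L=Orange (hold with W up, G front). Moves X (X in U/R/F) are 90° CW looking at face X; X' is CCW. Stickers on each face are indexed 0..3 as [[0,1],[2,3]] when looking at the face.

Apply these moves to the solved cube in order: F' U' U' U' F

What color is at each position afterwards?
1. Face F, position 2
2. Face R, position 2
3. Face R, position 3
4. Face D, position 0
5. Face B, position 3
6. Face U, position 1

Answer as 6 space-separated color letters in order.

After move 1 (F'): F=GGGG U=WWRR R=YRYR D=OOYY L=OWOW
After move 2 (U'): U=WRWR F=OWGG R=GGYR B=YRBB L=BBOW
After move 3 (U'): U=RRWW F=BBGG R=OWYR B=GGBB L=YROW
After move 4 (U'): U=RWRW F=YRGG R=BBYR B=OWBB L=GGOW
After move 5 (F): F=GYGR U=RWWG R=RBWR D=YBYY L=GOOO
Query 1: F[2] = G
Query 2: R[2] = W
Query 3: R[3] = R
Query 4: D[0] = Y
Query 5: B[3] = B
Query 6: U[1] = W

Answer: G W R Y B W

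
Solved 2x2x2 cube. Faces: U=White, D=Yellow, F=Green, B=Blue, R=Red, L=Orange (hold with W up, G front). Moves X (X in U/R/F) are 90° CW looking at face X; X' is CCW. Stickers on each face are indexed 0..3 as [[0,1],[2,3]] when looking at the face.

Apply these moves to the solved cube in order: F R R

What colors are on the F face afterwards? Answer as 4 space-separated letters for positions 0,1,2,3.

After move 1 (F): F=GGGG U=WWOO R=WRWR D=RRYY L=OYOY
After move 2 (R): R=WWRR U=WGOG F=GRGY D=RBYB B=OBWB
After move 3 (R): R=RWRW U=WROY F=GBGB D=RWYO B=GBGB
Query: F face = GBGB

Answer: G B G B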